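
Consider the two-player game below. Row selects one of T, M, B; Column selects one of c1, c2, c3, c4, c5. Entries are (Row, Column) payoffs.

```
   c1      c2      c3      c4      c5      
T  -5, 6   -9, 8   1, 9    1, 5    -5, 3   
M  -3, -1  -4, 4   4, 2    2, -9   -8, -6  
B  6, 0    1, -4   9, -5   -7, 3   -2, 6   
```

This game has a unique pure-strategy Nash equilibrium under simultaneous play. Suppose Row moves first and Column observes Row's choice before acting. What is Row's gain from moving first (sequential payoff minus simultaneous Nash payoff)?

3

Column best-responds to each possible Row move:
- T: Column compares 6, 8, 9, 5, 3 and picks c3; Row would get 1.
- M: Column compares -1, 4, 2, -9, -6 and picks c2; Row would get -4.
- B: Column compares 0, -4, -5, 3, 6 and picks c5; Row would get -2.
Maximizing over 1, -4, -2, Row chooses T. Subgame-perfect outcome: (T, c3) with payoffs (1, 9).
For the simultaneous game, intersect best replies.
Row's best replies: c1→B; c2→B; c3→B; c4→M; c5→B.
Column's best replies: T→c3; M→c2; B→c5.
The unique mutual best reply is (B, c5), giving (-2, 6).
Row's commitment gain: 1 − -2 = 3.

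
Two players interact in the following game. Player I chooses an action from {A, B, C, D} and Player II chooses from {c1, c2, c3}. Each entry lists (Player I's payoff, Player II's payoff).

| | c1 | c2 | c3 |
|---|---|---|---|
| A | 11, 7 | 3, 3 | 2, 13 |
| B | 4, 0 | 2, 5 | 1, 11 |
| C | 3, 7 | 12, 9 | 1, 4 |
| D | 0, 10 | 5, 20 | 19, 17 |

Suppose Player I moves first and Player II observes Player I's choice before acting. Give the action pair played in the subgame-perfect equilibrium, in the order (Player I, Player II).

Player II best-responds to each possible Player I move:
- A: BR = c3, leader payoff 2.
- B: BR = c3, leader payoff 1.
- C: BR = c2, leader payoff 12.
- D: BR = c2, leader payoff 5.
Player I's induced payoffs are 2, 1, 12, 5, so Player I commits to C. Subgame-perfect outcome: (C, c2) with payoffs (12, 9).

(C, c2)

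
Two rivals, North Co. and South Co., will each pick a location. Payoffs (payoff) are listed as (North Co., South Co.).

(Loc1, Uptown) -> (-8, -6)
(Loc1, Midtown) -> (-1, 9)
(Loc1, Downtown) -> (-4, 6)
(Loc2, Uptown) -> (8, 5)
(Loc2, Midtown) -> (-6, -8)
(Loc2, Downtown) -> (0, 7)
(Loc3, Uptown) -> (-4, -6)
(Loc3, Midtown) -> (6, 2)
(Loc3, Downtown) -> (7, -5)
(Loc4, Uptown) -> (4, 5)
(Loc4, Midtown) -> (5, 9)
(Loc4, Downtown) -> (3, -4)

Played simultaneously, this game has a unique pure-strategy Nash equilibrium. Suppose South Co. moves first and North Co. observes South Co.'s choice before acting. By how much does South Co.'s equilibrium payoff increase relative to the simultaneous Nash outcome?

Backward induction with South Co. moving first.
- Uptown: North Co. compares -8, 8, -4, 4 and picks Loc2; South Co. would get 5.
- Midtown: North Co. compares -1, -6, 6, 5 and picks Loc3; South Co. would get 2.
- Downtown: North Co. compares -4, 0, 7, 3 and picks Loc3; South Co. would get -5.
Maximizing over 5, 2, -5, South Co. chooses Uptown. Subgame-perfect outcome: (Loc2, Uptown) with payoffs (8, 5).
Under simultaneous play:
North Co.'s best replies: Uptown→Loc2; Midtown→Loc3; Downtown→Loc3.
South Co.'s best replies: Loc1→Midtown; Loc2→Downtown; Loc3→Midtown; Loc4→Midtown.
The unique mutual best reply is (Loc3, Midtown), giving (6, 2).
South Co.'s commitment gain: 5 − 2 = 3.

3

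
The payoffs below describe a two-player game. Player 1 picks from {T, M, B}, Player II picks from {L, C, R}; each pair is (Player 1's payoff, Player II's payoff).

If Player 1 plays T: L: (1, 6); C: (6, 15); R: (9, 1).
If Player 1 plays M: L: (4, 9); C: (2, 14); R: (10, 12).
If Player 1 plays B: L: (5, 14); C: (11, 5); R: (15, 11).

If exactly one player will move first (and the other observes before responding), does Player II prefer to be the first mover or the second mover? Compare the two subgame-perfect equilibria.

second

If Player 1 leads: Player II's best replies are T→C, M→C, B→L; Player 1's induced payoffs 6, 2, 5; outcome (T, C), payoffs (6, 15).
If Player II leads: Player 1's best replies are L→B, C→B, R→B; Player II's induced payoffs 14, 5, 11; outcome (B, L), payoffs (5, 14).
Player II gets 14 moving first and 15 moving second, so Player II prefers to move second.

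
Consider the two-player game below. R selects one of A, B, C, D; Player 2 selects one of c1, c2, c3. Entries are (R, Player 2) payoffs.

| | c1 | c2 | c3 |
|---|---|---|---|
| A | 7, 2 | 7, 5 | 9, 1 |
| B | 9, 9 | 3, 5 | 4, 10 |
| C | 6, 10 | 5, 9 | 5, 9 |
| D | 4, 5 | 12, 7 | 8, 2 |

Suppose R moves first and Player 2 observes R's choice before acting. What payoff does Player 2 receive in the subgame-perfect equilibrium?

Work backward from Player 2's decision.
- A → Player 2 plays c2 (best of 2, 5, 1); R gets 7.
- B → Player 2 plays c3 (best of 9, 5, 10); R gets 4.
- C → Player 2 plays c1 (best of 10, 9, 9); R gets 6.
- D → Player 2 plays c2 (best of 5, 7, 2); R gets 12.
R's induced payoffs are 7, 4, 6, 12, so R commits to D. Subgame-perfect outcome: (D, c2) with payoffs (12, 7).

7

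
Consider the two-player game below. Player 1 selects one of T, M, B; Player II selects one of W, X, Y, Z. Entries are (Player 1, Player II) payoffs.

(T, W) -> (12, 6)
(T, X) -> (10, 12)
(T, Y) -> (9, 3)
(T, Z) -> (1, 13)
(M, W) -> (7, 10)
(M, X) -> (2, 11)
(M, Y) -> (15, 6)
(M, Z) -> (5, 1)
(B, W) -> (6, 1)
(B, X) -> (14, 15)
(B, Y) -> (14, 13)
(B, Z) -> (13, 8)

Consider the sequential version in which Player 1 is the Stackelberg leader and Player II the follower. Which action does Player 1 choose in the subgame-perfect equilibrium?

B

Backward induction with Player 1 moving first.
- T: BR = Z, leader payoff 1.
- M: BR = X, leader payoff 2.
- B: BR = X, leader payoff 14.
Maximizing over 1, 2, 14, Player 1 chooses B. Subgame-perfect outcome: (B, X) with payoffs (14, 15).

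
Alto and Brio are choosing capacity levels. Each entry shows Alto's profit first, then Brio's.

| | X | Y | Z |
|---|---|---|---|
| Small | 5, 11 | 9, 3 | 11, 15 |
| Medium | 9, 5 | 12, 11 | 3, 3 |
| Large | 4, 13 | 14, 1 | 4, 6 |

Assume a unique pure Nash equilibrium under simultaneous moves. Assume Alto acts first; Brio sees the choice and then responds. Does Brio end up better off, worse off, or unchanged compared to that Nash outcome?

Solve by backward induction (Alto leads).
- Small: Brio compares 11, 3, 15 and picks Z; Alto would get 11.
- Medium: Brio compares 5, 11, 3 and picks Y; Alto would get 12.
- Large: Brio compares 13, 1, 6 and picks X; Alto would get 4.
Among 11, 12, 4, the best is 12 at Medium. Subgame-perfect outcome: (Medium, Y) with payoffs (12, 11).
Now find the simultaneous Nash equilibrium.
Alto's best replies: X→Medium; Y→Large; Z→Small.
Brio's best replies: Small→Z; Medium→Y; Large→X.
Only (Small, Z) has each player best-responding; Nash payoffs (11, 15).
Brio earns 11 sequentially versus 15 at the Nash outcome: worse off.

worse off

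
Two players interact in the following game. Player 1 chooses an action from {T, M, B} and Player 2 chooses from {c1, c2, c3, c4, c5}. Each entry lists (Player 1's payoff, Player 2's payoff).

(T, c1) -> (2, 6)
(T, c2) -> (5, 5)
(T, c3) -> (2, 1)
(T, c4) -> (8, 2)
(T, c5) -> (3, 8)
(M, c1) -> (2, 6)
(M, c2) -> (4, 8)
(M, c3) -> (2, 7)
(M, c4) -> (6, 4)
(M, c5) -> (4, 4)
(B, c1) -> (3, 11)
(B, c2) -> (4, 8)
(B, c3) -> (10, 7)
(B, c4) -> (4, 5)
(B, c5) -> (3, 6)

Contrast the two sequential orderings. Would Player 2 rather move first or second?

first

If Player 1 leads: Player 2's best replies are T→c5, M→c2, B→c1; Player 1's induced payoffs 3, 4, 3; outcome (M, c2), payoffs (4, 8).
If Player 2 leads: Player 1's best replies are c1→B, c2→T, c3→B, c4→T, c5→M; Player 2's induced payoffs 11, 5, 7, 2, 4; outcome (B, c1), payoffs (3, 11).
Player 2 gets 11 moving first and 8 moving second, so Player 2 prefers to move first.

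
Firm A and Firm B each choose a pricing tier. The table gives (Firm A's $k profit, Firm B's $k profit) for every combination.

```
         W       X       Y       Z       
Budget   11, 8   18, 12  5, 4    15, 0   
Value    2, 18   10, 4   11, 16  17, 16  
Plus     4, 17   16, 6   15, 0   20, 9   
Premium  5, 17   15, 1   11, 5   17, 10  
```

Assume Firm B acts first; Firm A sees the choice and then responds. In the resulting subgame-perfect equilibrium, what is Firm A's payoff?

Firm A best-responds to each possible Firm B move:
- W: Firm A compares 11, 2, 4, 5 and picks Budget; Firm B would get 8.
- X: Firm A compares 18, 10, 16, 15 and picks Budget; Firm B would get 12.
- Y: Firm A compares 5, 11, 15, 11 and picks Plus; Firm B would get 0.
- Z: Firm A compares 15, 17, 20, 17 and picks Plus; Firm B would get 9.
Firm B's induced payoffs are 8, 12, 0, 9, so Firm B commits to X. Subgame-perfect outcome: (Budget, X) with payoffs (18, 12).

18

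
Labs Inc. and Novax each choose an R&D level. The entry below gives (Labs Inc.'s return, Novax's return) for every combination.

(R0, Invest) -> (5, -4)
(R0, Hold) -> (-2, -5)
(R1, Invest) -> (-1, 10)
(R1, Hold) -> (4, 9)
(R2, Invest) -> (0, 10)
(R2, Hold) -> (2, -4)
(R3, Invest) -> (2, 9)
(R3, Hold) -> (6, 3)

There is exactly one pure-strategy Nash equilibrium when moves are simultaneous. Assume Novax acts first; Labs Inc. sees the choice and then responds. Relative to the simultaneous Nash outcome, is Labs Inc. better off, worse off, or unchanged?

better off

Solve by backward induction (Novax leads).
- Invest: Labs Inc. compares 5, -1, 0, 2 and picks R0; Novax would get -4.
- Hold: Labs Inc. compares -2, 4, 2, 6 and picks R3; Novax would get 3.
Novax's induced payoffs are -4, 3, so Novax commits to Hold. Subgame-perfect outcome: (R3, Hold) with payoffs (6, 3).
Under simultaneous play:
Labs Inc.'s best replies: Invest→R0; Hold→R3.
Novax's best replies: R0→Invest; R1→Invest; R2→Invest; R3→Invest.
The unique mutual best reply is (R0, Invest), giving (5, -4).
Labs Inc. earns 6 sequentially versus 5 at the Nash outcome: better off.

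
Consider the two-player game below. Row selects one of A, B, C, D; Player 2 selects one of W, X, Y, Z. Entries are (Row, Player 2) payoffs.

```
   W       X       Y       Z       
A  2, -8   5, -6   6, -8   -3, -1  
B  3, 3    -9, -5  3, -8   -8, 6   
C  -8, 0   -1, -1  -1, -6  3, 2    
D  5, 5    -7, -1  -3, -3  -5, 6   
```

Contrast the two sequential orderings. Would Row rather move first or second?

second

If Row leads: Player 2's best replies are A→Z, B→Z, C→Z, D→Z; Row's induced payoffs -3, -8, 3, -5; outcome (C, Z), payoffs (3, 2).
If Player 2 leads: Row's best replies are W→D, X→A, Y→A, Z→C; Player 2's induced payoffs 5, -6, -8, 2; outcome (D, W), payoffs (5, 5).
Row gets 3 moving first and 5 moving second, so Row prefers to move second.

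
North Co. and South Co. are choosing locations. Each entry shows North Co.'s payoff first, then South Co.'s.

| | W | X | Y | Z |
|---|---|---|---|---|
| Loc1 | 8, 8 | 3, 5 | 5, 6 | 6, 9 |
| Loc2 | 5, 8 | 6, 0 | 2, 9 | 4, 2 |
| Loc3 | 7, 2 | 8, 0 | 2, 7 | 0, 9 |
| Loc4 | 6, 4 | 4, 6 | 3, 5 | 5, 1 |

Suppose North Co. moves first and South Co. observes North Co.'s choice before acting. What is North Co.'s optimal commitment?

South Co. best-responds to each possible North Co. move:
- Loc1 → South Co. plays Z (best of 8, 5, 6, 9); North Co. gets 6.
- Loc2 → South Co. plays Y (best of 8, 0, 9, 2); North Co. gets 2.
- Loc3 → South Co. plays Z (best of 2, 0, 7, 9); North Co. gets 0.
- Loc4 → South Co. plays X (best of 4, 6, 5, 1); North Co. gets 4.
North Co.'s induced payoffs are 6, 2, 0, 4, so North Co. commits to Loc1. Subgame-perfect outcome: (Loc1, Z) with payoffs (6, 9).

Loc1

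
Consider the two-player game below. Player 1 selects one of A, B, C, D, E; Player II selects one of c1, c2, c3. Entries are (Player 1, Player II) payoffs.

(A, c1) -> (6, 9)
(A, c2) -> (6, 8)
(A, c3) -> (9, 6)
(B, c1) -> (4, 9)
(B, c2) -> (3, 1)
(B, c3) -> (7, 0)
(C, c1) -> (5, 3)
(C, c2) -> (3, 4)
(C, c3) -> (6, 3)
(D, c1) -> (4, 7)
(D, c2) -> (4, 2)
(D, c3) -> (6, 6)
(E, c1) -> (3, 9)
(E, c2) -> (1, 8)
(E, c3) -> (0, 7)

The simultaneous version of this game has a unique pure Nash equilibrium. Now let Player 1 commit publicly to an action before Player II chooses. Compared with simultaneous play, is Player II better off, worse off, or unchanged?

unchanged

Solve by backward induction (Player 1 leads).
- A: BR = c1, leader payoff 6.
- B: BR = c1, leader payoff 4.
- C: BR = c2, leader payoff 3.
- D: BR = c1, leader payoff 4.
- E: BR = c1, leader payoff 3.
Maximizing over 6, 4, 3, 4, 3, Player 1 chooses A. Subgame-perfect outcome: (A, c1) with payoffs (6, 9).
Under simultaneous play:
Player 1's best replies: c1→A; c2→A; c3→A.
Player II's best replies: A→c1; B→c1; C→c2; D→c1; E→c1.
The unique mutual best reply is (A, c1), giving (6, 9).
Player II earns 9 sequentially versus 9 at the Nash outcome: unchanged.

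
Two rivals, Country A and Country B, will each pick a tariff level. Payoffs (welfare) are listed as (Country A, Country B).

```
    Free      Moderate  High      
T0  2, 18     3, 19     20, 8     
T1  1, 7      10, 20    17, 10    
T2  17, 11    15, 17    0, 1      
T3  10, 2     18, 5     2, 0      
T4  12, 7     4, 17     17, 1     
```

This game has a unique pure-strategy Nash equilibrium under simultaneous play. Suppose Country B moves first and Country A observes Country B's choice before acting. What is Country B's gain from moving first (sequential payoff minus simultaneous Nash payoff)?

Backward induction with Country B moving first.
- Free: BR = T2, leader payoff 11.
- Moderate: BR = T3, leader payoff 5.
- High: BR = T0, leader payoff 8.
Among 11, 5, 8, the best is 11 at Free. Subgame-perfect outcome: (T2, Free) with payoffs (17, 11).
For the simultaneous game, intersect best replies.
Country A's best replies: Free→T2; Moderate→T3; High→T0.
Country B's best replies: T0→Moderate; T1→Moderate; T2→Moderate; T3→Moderate; T4→Moderate.
The unique mutual best reply is (T3, Moderate), giving (18, 5).
Country B's commitment gain: 11 − 5 = 6.

6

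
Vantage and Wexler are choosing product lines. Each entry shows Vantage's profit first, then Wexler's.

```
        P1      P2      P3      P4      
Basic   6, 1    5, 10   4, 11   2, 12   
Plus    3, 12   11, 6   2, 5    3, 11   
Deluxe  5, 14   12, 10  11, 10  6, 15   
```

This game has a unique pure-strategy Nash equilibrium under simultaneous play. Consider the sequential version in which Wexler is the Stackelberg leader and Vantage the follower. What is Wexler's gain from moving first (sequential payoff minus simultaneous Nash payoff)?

0

Backward induction with Wexler moving first.
- P1: BR = Basic, leader payoff 1.
- P2: BR = Deluxe, leader payoff 10.
- P3: BR = Deluxe, leader payoff 10.
- P4: BR = Deluxe, leader payoff 15.
Among 1, 10, 10, 15, the best is 15 at P4. Subgame-perfect outcome: (Deluxe, P4) with payoffs (6, 15).
Under simultaneous play:
Vantage's best replies: P1→Basic; P2→Deluxe; P3→Deluxe; P4→Deluxe.
Wexler's best replies: Basic→P4; Plus→P1; Deluxe→P4.
The unique mutual best reply is (Deluxe, P4), giving (6, 15).
Wexler's commitment gain: 15 − 15 = 0.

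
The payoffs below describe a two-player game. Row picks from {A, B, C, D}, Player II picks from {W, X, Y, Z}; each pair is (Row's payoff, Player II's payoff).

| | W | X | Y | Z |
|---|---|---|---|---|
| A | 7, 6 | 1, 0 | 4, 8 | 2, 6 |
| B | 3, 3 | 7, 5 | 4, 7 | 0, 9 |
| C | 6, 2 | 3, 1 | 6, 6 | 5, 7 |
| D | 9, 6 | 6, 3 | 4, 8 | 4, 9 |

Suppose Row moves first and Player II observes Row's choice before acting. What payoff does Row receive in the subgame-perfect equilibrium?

Work backward from Player II's decision.
- A: Player II compares 6, 0, 8, 6 and picks Y; Row would get 4.
- B: Player II compares 3, 5, 7, 9 and picks Z; Row would get 0.
- C: Player II compares 2, 1, 6, 7 and picks Z; Row would get 5.
- D: Player II compares 6, 3, 8, 9 and picks Z; Row would get 4.
Among 4, 0, 5, 4, the best is 5 at C. Subgame-perfect outcome: (C, Z) with payoffs (5, 7).

5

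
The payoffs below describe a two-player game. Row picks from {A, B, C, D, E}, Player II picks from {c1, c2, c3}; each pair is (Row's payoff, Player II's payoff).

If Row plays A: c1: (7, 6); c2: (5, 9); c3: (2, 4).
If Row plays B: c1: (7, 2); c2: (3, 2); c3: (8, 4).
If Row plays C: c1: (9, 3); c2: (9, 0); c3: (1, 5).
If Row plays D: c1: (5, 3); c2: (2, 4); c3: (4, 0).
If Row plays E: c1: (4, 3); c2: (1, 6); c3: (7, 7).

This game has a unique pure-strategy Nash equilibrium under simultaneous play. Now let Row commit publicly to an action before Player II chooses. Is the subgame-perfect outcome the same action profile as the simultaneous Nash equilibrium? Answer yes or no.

yes

Work backward from Player II's decision.
- A: Player II compares 6, 9, 4 and picks c2; Row would get 5.
- B: Player II compares 2, 2, 4 and picks c3; Row would get 8.
- C: Player II compares 3, 0, 5 and picks c3; Row would get 1.
- D: Player II compares 3, 4, 0 and picks c2; Row would get 2.
- E: Player II compares 3, 6, 7 and picks c3; Row would get 7.
Row's induced payoffs are 5, 8, 1, 2, 7, so Row commits to B. Subgame-perfect outcome: (B, c3) with payoffs (8, 4).
For the simultaneous game, intersect best replies.
Row's best replies: c1→C; c2→C; c3→B.
Player II's best replies: A→c2; B→c3; C→c3; D→c2; E→c3.
The unique mutual best reply is (B, c3), giving (8, 4).
Sequential outcome (B, c3) coincides with the Nash profile (B, c3).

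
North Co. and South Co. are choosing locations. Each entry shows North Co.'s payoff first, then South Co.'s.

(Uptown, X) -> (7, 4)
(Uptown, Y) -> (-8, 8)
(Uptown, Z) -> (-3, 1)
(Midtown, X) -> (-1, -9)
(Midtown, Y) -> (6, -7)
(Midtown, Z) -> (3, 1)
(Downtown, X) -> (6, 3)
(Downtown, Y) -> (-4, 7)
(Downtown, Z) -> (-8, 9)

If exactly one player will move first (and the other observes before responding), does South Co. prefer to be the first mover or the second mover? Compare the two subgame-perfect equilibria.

If North Co. leads: South Co.'s best replies are Uptown→Y, Midtown→Z, Downtown→Z; North Co.'s induced payoffs -8, 3, -8; outcome (Midtown, Z), payoffs (3, 1).
If South Co. leads: North Co.'s best replies are X→Uptown, Y→Midtown, Z→Midtown; South Co.'s induced payoffs 4, -7, 1; outcome (Uptown, X), payoffs (7, 4).
South Co. gets 4 moving first and 1 moving second, so South Co. prefers to move first.

first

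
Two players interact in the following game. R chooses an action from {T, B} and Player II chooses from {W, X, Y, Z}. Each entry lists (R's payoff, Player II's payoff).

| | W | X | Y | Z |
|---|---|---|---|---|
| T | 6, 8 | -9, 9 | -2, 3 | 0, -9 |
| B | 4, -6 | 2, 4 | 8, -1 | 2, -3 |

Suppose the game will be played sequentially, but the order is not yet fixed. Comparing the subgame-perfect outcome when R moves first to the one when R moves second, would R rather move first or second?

If R leads: Player II's best replies are T→X, B→X; R's induced payoffs -9, 2; outcome (B, X), payoffs (2, 4).
If Player II leads: R's best replies are W→T, X→B, Y→B, Z→B; Player II's induced payoffs 8, 4, -1, -3; outcome (T, W), payoffs (6, 8).
R gets 2 moving first and 6 moving second, so R prefers to move second.

second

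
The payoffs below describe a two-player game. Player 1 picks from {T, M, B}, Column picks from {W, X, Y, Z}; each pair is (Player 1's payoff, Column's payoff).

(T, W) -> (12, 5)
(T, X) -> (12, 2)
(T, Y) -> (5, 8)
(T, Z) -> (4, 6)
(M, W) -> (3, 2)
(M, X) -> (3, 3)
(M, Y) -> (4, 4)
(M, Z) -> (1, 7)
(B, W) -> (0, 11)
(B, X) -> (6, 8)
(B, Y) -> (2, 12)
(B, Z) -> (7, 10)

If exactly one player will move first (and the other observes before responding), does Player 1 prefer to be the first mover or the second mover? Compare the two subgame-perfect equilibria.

second

If Player 1 leads: Column's best replies are T→Y, M→Z, B→Y; Player 1's induced payoffs 5, 1, 2; outcome (T, Y), payoffs (5, 8).
If Column leads: Player 1's best replies are W→T, X→T, Y→T, Z→B; Column's induced payoffs 5, 2, 8, 10; outcome (B, Z), payoffs (7, 10).
Player 1 gets 5 moving first and 7 moving second, so Player 1 prefers to move second.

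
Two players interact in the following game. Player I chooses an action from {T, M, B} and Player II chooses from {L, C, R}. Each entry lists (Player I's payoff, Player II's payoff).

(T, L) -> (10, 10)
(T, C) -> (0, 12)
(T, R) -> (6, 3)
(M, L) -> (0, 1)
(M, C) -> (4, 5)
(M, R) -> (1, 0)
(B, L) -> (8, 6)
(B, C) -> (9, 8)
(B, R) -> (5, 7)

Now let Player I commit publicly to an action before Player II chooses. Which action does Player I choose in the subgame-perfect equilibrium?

B

Player II best-responds to each possible Player I move:
- T: BR = C, leader payoff 0.
- M: BR = C, leader payoff 4.
- B: BR = C, leader payoff 9.
Maximizing over 0, 4, 9, Player I chooses B. Subgame-perfect outcome: (B, C) with payoffs (9, 8).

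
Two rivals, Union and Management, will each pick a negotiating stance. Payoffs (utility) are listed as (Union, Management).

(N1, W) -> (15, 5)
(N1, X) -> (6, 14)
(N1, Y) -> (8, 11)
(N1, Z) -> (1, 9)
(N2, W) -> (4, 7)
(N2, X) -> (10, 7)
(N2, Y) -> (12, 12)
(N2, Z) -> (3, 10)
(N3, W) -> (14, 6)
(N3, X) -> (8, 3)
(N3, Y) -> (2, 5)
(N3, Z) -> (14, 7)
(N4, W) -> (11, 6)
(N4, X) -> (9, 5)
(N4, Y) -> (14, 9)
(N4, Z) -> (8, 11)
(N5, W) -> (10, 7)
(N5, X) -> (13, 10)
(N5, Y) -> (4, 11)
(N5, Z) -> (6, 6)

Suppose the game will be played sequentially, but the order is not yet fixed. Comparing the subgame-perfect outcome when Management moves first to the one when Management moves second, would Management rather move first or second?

first

If Union leads: Management's best replies are N1→X, N2→Y, N3→Z, N4→Z, N5→Y; Union's induced payoffs 6, 12, 14, 8, 4; outcome (N3, Z), payoffs (14, 7).
If Management leads: Union's best replies are W→N1, X→N5, Y→N4, Z→N3; Management's induced payoffs 5, 10, 9, 7; outcome (N5, X), payoffs (13, 10).
Management gets 10 moving first and 7 moving second, so Management prefers to move first.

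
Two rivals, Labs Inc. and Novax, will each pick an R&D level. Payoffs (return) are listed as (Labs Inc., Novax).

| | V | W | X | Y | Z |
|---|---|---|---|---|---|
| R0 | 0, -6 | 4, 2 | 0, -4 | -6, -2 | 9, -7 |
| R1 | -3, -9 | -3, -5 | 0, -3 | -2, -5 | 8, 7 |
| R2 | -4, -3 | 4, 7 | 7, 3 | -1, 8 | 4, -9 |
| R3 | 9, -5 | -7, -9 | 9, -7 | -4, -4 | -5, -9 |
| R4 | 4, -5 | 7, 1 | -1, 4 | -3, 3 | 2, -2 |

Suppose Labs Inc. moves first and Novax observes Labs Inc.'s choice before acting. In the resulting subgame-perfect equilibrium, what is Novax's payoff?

7

Solve by backward induction (Labs Inc. leads).
- R0: Novax compares -6, 2, -4, -2, -7 and picks W; Labs Inc. would get 4.
- R1: Novax compares -9, -5, -3, -5, 7 and picks Z; Labs Inc. would get 8.
- R2: Novax compares -3, 7, 3, 8, -9 and picks Y; Labs Inc. would get -1.
- R3: Novax compares -5, -9, -7, -4, -9 and picks Y; Labs Inc. would get -4.
- R4: Novax compares -5, 1, 4, 3, -2 and picks X; Labs Inc. would get -1.
Maximizing over 4, 8, -1, -4, -1, Labs Inc. chooses R1. Subgame-perfect outcome: (R1, Z) with payoffs (8, 7).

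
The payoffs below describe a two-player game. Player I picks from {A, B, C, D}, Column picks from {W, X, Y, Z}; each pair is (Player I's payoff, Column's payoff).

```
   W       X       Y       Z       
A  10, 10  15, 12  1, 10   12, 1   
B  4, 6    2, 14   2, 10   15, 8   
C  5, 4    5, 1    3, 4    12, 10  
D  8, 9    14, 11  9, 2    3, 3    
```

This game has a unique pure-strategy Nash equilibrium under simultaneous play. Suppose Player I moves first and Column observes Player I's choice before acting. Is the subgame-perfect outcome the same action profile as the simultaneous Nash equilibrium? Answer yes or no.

yes

Work backward from Column's decision.
- A → Column plays X (best of 10, 12, 10, 1); Player I gets 15.
- B → Column plays X (best of 6, 14, 10, 8); Player I gets 2.
- C → Column plays Z (best of 4, 1, 4, 10); Player I gets 12.
- D → Column plays X (best of 9, 11, 2, 3); Player I gets 14.
Among 15, 2, 12, 14, the best is 15 at A. Subgame-perfect outcome: (A, X) with payoffs (15, 12).
Under simultaneous play:
Player I's best replies: W→A; X→A; Y→D; Z→B.
Column's best replies: A→X; B→X; C→Z; D→X.
Only (A, X) has each player best-responding; Nash payoffs (15, 12).
Sequential outcome (A, X) coincides with the Nash profile (A, X).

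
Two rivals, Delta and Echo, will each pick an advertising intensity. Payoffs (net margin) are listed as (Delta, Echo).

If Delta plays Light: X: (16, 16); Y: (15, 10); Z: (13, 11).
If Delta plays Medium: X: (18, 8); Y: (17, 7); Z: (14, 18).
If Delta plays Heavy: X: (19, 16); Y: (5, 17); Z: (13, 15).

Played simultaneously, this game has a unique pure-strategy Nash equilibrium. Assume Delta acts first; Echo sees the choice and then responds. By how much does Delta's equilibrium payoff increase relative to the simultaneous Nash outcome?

2

Solve by backward induction (Delta leads).
- Light → Echo plays X (best of 16, 10, 11); Delta gets 16.
- Medium → Echo plays Z (best of 8, 7, 18); Delta gets 14.
- Heavy → Echo plays Y (best of 16, 17, 15); Delta gets 5.
Among 16, 14, 5, the best is 16 at Light. Subgame-perfect outcome: (Light, X) with payoffs (16, 16).
Now find the simultaneous Nash equilibrium.
Delta's best replies: X→Heavy; Y→Medium; Z→Medium.
Echo's best replies: Light→X; Medium→Z; Heavy→Y.
The unique mutual best reply is (Medium, Z), giving (14, 18).
Delta's commitment gain: 16 − 14 = 2.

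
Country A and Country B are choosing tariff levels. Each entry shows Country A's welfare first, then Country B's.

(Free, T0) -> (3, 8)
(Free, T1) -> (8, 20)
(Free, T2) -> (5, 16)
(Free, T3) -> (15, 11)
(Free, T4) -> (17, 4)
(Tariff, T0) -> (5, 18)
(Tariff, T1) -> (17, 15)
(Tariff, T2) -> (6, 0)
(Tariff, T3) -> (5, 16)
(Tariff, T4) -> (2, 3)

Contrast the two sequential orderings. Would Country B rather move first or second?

second

If Country A leads: Country B's best replies are Free→T1, Tariff→T0; Country A's induced payoffs 8, 5; outcome (Free, T1), payoffs (8, 20).
If Country B leads: Country A's best replies are T0→Tariff, T1→Tariff, T2→Tariff, T3→Free, T4→Free; Country B's induced payoffs 18, 15, 0, 11, 4; outcome (Tariff, T0), payoffs (5, 18).
Country B gets 18 moving first and 20 moving second, so Country B prefers to move second.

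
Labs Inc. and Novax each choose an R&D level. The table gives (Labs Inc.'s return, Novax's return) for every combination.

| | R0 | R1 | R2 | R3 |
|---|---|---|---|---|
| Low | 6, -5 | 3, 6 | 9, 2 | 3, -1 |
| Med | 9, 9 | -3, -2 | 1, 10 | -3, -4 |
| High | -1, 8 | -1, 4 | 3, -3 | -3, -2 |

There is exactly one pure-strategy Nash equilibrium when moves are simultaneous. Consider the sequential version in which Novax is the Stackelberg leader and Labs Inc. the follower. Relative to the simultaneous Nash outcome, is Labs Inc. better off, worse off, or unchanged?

Labs Inc. best-responds to each possible Novax move:
- R0: Labs Inc. compares 6, 9, -1 and picks Med; Novax would get 9.
- R1: Labs Inc. compares 3, -3, -1 and picks Low; Novax would get 6.
- R2: Labs Inc. compares 9, 1, 3 and picks Low; Novax would get 2.
- R3: Labs Inc. compares 3, -3, -3 and picks Low; Novax would get -1.
Novax's induced payoffs are 9, 6, 2, -1, so Novax commits to R0. Subgame-perfect outcome: (Med, R0) with payoffs (9, 9).
Under simultaneous play:
Labs Inc.'s best replies: R0→Med; R1→Low; R2→Low; R3→Low.
Novax's best replies: Low→R1; Med→R2; High→R0.
Only (Low, R1) has each player best-responding; Nash payoffs (3, 6).
Labs Inc. earns 9 sequentially versus 3 at the Nash outcome: better off.

better off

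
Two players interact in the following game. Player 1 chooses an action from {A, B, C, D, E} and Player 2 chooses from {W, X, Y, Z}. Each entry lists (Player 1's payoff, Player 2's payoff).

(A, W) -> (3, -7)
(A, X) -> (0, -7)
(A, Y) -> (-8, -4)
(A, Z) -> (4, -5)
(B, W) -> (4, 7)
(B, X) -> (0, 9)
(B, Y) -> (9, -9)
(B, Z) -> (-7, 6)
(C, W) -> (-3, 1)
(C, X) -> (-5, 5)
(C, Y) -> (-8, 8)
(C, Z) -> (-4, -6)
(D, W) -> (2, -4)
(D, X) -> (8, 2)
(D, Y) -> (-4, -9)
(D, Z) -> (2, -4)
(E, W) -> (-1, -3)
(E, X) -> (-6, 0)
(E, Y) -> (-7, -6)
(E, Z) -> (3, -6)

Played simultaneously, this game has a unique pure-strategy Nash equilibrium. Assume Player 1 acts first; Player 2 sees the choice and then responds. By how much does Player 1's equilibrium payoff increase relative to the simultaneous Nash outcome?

Player 2 best-responds to each possible Player 1 move:
- A → Player 2 plays Y (best of -7, -7, -4, -5); Player 1 gets -8.
- B → Player 2 plays X (best of 7, 9, -9, 6); Player 1 gets 0.
- C → Player 2 plays Y (best of 1, 5, 8, -6); Player 1 gets -8.
- D → Player 2 plays X (best of -4, 2, -9, -4); Player 1 gets 8.
- E → Player 2 plays X (best of -3, 0, -6, -6); Player 1 gets -6.
Among -8, 0, -8, 8, -6, the best is 8 at D. Subgame-perfect outcome: (D, X) with payoffs (8, 2).
Under simultaneous play:
Player 1's best replies: W→B; X→D; Y→B; Z→A.
Player 2's best replies: A→Y; B→X; C→Y; D→X; E→X.
The unique mutual best reply is (D, X), giving (8, 2).
Player 1's commitment gain: 8 − 8 = 0.

0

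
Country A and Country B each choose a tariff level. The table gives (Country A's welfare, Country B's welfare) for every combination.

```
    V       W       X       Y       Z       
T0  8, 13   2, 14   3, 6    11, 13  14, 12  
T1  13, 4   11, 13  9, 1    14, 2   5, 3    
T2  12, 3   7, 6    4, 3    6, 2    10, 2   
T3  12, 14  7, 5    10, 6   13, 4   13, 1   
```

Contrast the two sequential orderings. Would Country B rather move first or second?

second

If Country A leads: Country B's best replies are T0→W, T1→W, T2→W, T3→V; Country A's induced payoffs 2, 11, 7, 12; outcome (T3, V), payoffs (12, 14).
If Country B leads: Country A's best replies are V→T1, W→T1, X→T3, Y→T1, Z→T0; Country B's induced payoffs 4, 13, 6, 2, 12; outcome (T1, W), payoffs (11, 13).
Country B gets 13 moving first and 14 moving second, so Country B prefers to move second.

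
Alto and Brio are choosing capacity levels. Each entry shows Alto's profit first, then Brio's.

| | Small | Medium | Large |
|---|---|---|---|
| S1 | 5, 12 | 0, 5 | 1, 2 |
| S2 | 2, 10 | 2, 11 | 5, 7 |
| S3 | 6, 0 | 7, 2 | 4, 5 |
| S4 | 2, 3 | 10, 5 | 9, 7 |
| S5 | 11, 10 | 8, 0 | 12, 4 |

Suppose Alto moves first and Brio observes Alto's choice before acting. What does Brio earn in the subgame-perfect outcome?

10

Brio best-responds to each possible Alto move:
- S1: BR = Small, leader payoff 5.
- S2: BR = Medium, leader payoff 2.
- S3: BR = Large, leader payoff 4.
- S4: BR = Large, leader payoff 9.
- S5: BR = Small, leader payoff 11.
Among 5, 2, 4, 9, 11, the best is 11 at S5. Subgame-perfect outcome: (S5, Small) with payoffs (11, 10).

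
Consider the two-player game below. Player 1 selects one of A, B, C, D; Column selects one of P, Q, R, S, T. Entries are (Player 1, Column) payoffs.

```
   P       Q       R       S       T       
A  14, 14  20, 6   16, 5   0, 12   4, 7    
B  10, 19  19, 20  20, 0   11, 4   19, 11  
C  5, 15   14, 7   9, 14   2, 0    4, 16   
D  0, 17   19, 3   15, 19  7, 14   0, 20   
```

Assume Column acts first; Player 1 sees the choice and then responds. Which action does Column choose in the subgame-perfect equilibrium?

P

Backward induction with Column moving first.
- P: BR = A, leader payoff 14.
- Q: BR = A, leader payoff 6.
- R: BR = B, leader payoff 0.
- S: BR = B, leader payoff 4.
- T: BR = B, leader payoff 11.
Maximizing over 14, 6, 0, 4, 11, Column chooses P. Subgame-perfect outcome: (A, P) with payoffs (14, 14).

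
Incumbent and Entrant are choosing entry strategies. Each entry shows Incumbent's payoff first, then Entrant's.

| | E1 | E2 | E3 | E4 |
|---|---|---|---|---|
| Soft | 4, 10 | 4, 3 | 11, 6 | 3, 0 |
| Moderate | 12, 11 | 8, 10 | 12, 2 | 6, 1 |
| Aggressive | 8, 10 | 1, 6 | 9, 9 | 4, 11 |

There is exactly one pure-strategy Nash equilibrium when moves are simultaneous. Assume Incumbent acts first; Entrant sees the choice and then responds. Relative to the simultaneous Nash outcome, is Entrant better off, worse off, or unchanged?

Work backward from Entrant's decision.
- Soft: Entrant compares 10, 3, 6, 0 and picks E1; Incumbent would get 4.
- Moderate: Entrant compares 11, 10, 2, 1 and picks E1; Incumbent would get 12.
- Aggressive: Entrant compares 10, 6, 9, 11 and picks E4; Incumbent would get 4.
Among 4, 12, 4, the best is 12 at Moderate. Subgame-perfect outcome: (Moderate, E1) with payoffs (12, 11).
Under simultaneous play:
Incumbent's best replies: E1→Moderate; E2→Moderate; E3→Moderate; E4→Moderate.
Entrant's best replies: Soft→E1; Moderate→E1; Aggressive→E4.
The unique mutual best reply is (Moderate, E1), giving (12, 11).
Entrant earns 11 sequentially versus 11 at the Nash outcome: unchanged.

unchanged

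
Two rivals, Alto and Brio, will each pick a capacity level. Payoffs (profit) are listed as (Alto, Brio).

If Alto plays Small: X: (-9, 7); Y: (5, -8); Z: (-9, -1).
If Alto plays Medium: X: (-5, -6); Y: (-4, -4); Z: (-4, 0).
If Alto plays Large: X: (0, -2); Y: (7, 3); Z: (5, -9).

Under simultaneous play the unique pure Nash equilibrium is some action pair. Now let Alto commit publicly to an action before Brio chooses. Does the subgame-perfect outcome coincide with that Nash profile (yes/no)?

Solve by backward induction (Alto leads).
- Small: BR = X, leader payoff -9.
- Medium: BR = Z, leader payoff -4.
- Large: BR = Y, leader payoff 7.
Among -9, -4, 7, the best is 7 at Large. Subgame-perfect outcome: (Large, Y) with payoffs (7, 3).
Under simultaneous play:
Alto's best replies: X→Large; Y→Large; Z→Large.
Brio's best replies: Small→X; Medium→Z; Large→Y.
The unique mutual best reply is (Large, Y), giving (7, 3).
Sequential outcome (Large, Y) coincides with the Nash profile (Large, Y).

yes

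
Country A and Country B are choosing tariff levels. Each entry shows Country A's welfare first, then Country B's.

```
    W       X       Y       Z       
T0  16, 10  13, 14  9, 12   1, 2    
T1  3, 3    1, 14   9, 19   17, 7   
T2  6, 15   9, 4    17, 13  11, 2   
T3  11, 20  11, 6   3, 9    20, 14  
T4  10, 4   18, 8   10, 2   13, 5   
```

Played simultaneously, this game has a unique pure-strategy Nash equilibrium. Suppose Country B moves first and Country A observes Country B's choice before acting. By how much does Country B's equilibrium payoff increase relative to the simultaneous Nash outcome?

6

Solve by backward induction (Country B leads).
- W: Country A compares 16, 3, 6, 11, 10 and picks T0; Country B would get 10.
- X: Country A compares 13, 1, 9, 11, 18 and picks T4; Country B would get 8.
- Y: Country A compares 9, 9, 17, 3, 10 and picks T2; Country B would get 13.
- Z: Country A compares 1, 17, 11, 20, 13 and picks T3; Country B would get 14.
Maximizing over 10, 8, 13, 14, Country B chooses Z. Subgame-perfect outcome: (T3, Z) with payoffs (20, 14).
Under simultaneous play:
Country A's best replies: W→T0; X→T4; Y→T2; Z→T3.
Country B's best replies: T0→X; T1→Y; T2→W; T3→W; T4→X.
The unique mutual best reply is (T4, X), giving (18, 8).
Country B's commitment gain: 14 − 8 = 6.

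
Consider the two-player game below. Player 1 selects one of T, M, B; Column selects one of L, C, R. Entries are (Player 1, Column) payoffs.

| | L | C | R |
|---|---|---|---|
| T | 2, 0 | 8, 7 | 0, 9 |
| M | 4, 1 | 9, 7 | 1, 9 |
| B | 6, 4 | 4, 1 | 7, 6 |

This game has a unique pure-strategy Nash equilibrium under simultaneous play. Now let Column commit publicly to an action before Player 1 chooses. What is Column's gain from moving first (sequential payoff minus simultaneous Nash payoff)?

1

Solve by backward induction (Column leads).
- L: BR = B, leader payoff 4.
- C: BR = M, leader payoff 7.
- R: BR = B, leader payoff 6.
Among 4, 7, 6, the best is 7 at C. Subgame-perfect outcome: (M, C) with payoffs (9, 7).
Now find the simultaneous Nash equilibrium.
Player 1's best replies: L→B; C→M; R→B.
Column's best replies: T→R; M→R; B→R.
The unique mutual best reply is (B, R), giving (7, 6).
Column's commitment gain: 7 − 6 = 1.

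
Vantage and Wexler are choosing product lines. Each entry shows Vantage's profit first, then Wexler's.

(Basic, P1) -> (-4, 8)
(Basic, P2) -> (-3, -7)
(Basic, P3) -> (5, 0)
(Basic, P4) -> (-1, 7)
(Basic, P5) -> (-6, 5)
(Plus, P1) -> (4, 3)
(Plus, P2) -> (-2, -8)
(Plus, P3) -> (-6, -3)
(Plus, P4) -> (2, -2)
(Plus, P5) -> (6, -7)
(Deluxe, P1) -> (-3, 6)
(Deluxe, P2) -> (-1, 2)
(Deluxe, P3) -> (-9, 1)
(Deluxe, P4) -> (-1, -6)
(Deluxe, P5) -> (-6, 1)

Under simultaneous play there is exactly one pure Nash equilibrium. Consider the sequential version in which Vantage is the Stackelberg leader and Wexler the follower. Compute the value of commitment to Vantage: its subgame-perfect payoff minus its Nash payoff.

Work backward from Wexler's decision.
- Basic: Wexler compares 8, -7, 0, 7, 5 and picks P1; Vantage would get -4.
- Plus: Wexler compares 3, -8, -3, -2, -7 and picks P1; Vantage would get 4.
- Deluxe: Wexler compares 6, 2, 1, -6, 1 and picks P1; Vantage would get -3.
Maximizing over -4, 4, -3, Vantage chooses Plus. Subgame-perfect outcome: (Plus, P1) with payoffs (4, 3).
Under simultaneous play:
Vantage's best replies: P1→Plus; P2→Deluxe; P3→Basic; P4→Plus; P5→Plus.
Wexler's best replies: Basic→P1; Plus→P1; Deluxe→P1.
The unique mutual best reply is (Plus, P1), giving (4, 3).
Vantage's commitment gain: 4 − 4 = 0.

0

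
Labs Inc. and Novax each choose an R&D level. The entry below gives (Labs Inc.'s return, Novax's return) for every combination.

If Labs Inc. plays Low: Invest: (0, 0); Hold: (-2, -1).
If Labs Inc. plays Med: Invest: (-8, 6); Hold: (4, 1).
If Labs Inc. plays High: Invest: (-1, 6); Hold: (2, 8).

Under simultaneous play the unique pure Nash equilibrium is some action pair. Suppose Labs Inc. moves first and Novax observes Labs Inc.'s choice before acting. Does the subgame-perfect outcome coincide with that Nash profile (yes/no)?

Novax best-responds to each possible Labs Inc. move:
- Low: BR = Invest, leader payoff 0.
- Med: BR = Invest, leader payoff -8.
- High: BR = Hold, leader payoff 2.
Among 0, -8, 2, the best is 2 at High. Subgame-perfect outcome: (High, Hold) with payoffs (2, 8).
Now find the simultaneous Nash equilibrium.
Labs Inc.'s best replies: Invest→Low; Hold→Med.
Novax's best replies: Low→Invest; Med→Invest; High→Hold.
The unique mutual best reply is (Low, Invest), giving (0, 0).
Sequential outcome (High, Hold) differs from the Nash profile (Low, Invest).

no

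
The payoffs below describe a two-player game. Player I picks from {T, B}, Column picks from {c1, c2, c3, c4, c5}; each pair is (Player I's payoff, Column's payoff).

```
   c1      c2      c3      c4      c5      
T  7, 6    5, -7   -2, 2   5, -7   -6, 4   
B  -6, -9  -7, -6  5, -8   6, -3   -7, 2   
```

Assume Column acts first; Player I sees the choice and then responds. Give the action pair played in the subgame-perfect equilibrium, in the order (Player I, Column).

Work backward from Player I's decision.
- c1: BR = T, leader payoff 6.
- c2: BR = T, leader payoff -7.
- c3: BR = B, leader payoff -8.
- c4: BR = B, leader payoff -3.
- c5: BR = T, leader payoff 4.
Maximizing over 6, -7, -8, -3, 4, Column chooses c1. Subgame-perfect outcome: (T, c1) with payoffs (7, 6).

(T, c1)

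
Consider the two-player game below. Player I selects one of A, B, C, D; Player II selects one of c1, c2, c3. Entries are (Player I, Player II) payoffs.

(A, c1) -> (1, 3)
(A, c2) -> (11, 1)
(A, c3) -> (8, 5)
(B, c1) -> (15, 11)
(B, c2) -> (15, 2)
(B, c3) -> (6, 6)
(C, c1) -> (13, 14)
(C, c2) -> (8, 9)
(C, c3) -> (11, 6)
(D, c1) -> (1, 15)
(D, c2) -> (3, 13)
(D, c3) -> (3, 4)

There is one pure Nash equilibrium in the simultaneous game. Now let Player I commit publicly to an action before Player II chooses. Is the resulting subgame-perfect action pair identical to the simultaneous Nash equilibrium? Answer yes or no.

Work backward from Player II's decision.
- A: BR = c3, leader payoff 8.
- B: BR = c1, leader payoff 15.
- C: BR = c1, leader payoff 13.
- D: BR = c1, leader payoff 1.
Player I's induced payoffs are 8, 15, 13, 1, so Player I commits to B. Subgame-perfect outcome: (B, c1) with payoffs (15, 11).
Under simultaneous play:
Player I's best replies: c1→B; c2→B; c3→C.
Player II's best replies: A→c3; B→c1; C→c1; D→c1.
Only (B, c1) has each player best-responding; Nash payoffs (15, 11).
Sequential outcome (B, c1) coincides with the Nash profile (B, c1).

yes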